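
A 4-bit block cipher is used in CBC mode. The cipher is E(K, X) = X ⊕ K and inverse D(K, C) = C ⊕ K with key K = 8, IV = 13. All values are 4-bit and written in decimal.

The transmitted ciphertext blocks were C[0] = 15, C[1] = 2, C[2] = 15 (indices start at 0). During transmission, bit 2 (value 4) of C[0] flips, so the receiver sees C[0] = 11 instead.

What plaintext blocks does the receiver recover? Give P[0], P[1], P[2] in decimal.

P[0] = 14, P[1] = 1, P[2] = 5

CBC decryption: P_i = D(K, C_i) ⊕ C_{i−1}, with C_{−1} = IV.
Only C[0] changed, to 11. In CBC, a change in C_i garbles P_i and flips the same bit in P_{i+1}. Decrypting the received ciphertext:
P[0]: D(K, 11) = 3; 3 ⊕ 13 = 14.
P[1]: D(K, 2) = 10; 10 ⊕ 11 = 1.
P[2]: D(K, 15) = 7; 7 ⊕ 2 = 5.
Blocks that differ from the original plaintext: P[0], P[1].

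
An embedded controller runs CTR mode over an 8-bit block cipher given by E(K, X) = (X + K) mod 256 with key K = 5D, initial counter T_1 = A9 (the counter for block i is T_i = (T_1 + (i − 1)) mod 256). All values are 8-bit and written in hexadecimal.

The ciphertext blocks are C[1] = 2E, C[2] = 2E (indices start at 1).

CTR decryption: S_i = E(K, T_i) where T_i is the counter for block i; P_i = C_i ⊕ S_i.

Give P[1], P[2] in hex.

P[1] = 28, P[2] = 29

P[1]: T = A9, S = E(K, T) = 06; 2E ⊕ 06 = 28.
P[2]: T = AA, S = E(K, T) = 07; 2E ⊕ 07 = 29.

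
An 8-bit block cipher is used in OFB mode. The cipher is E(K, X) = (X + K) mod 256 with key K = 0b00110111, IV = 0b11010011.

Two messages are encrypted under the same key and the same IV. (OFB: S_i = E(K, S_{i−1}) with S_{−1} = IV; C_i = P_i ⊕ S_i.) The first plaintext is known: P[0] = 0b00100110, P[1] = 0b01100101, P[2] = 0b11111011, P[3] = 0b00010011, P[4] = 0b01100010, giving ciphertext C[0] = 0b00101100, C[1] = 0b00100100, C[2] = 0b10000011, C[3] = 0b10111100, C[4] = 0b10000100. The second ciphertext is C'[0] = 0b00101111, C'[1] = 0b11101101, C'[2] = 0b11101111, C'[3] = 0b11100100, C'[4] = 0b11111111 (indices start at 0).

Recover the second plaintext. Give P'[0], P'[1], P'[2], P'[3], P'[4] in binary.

P'[0] = 0b00100101, P'[1] = 0b10101100, P'[2] = 0b10010111, P'[3] = 0b01001011, P'[4] = 0b00011001

In OFB with a reused IV, both messages share the same keystream S_i, so C_i ⊕ C'_i = P_i ⊕ P'_i and thus P'_i = P_i ⊕ C_i ⊕ C'_i.
P'[0]: 0b00100110 ⊕ 0b00101100 ⊕ 0b00101111 = 0b00100101.
P'[1]: 0b01100101 ⊕ 0b00100100 ⊕ 0b11101101 = 0b10101100.
P'[2]: 0b11111011 ⊕ 0b10000011 ⊕ 0b11101111 = 0b10010111.
P'[3]: 0b00010011 ⊕ 0b10111100 ⊕ 0b11100100 = 0b01001011.
P'[4]: 0b01100010 ⊕ 0b10000100 ⊕ 0b11111111 = 0b00011001.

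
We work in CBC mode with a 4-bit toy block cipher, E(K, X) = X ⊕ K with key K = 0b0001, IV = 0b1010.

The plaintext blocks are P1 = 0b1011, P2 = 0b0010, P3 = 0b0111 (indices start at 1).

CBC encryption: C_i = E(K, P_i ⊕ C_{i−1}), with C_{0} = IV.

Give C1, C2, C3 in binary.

C1: P1 ⊕ 0b1010 = 0b0001; E(K, 0b0001) = 0b0000.
C2: P2 ⊕ 0b0000 = 0b0010; E(K, 0b0010) = 0b0011.
C3: P3 ⊕ 0b0011 = 0b0100; E(K, 0b0100) = 0b0101.

C1 = 0b0000, C2 = 0b0011, C3 = 0b0101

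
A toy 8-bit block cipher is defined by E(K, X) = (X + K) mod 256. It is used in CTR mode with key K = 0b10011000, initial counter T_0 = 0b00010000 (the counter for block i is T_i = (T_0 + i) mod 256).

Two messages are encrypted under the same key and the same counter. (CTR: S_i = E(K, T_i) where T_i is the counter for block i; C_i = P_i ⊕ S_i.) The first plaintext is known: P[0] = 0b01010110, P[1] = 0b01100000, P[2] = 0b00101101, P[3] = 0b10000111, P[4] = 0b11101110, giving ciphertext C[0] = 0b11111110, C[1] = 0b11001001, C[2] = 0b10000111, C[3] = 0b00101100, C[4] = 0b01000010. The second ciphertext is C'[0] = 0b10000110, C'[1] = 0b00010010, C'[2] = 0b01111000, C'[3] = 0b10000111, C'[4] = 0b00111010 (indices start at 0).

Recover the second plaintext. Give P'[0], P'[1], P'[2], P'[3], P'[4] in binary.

P'[0] = 0b00101110, P'[1] = 0b10111011, P'[2] = 0b11010010, P'[3] = 0b00101100, P'[4] = 0b10010110

In CTR with a reused counter, both messages share the same keystream S_i, so C_i ⊕ C'_i = P_i ⊕ P'_i and thus P'_i = P_i ⊕ C_i ⊕ C'_i.
P'[0]: 0b01010110 ⊕ 0b11111110 ⊕ 0b10000110 = 0b00101110.
P'[1]: 0b01100000 ⊕ 0b11001001 ⊕ 0b00010010 = 0b10111011.
P'[2]: 0b00101101 ⊕ 0b10000111 ⊕ 0b01111000 = 0b11010010.
P'[3]: 0b10000111 ⊕ 0b00101100 ⊕ 0b10000111 = 0b00101100.
P'[4]: 0b11101110 ⊕ 0b01000010 ⊕ 0b00111010 = 0b10010110.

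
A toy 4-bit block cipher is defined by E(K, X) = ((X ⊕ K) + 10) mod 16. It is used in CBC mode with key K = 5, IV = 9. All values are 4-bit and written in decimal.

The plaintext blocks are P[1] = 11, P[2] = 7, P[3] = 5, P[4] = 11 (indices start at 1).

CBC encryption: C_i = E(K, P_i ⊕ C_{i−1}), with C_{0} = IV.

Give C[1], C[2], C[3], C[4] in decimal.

C[1]: P[1] ⊕ 9 = 2; E(K, 2) = 1.
C[2]: P[2] ⊕ 1 = 6; E(K, 6) = 13.
C[3]: P[3] ⊕ 13 = 8; E(K, 8) = 7.
C[4]: P[4] ⊕ 7 = 12; E(K, 12) = 3.

C[1] = 1, C[2] = 13, C[3] = 7, C[4] = 3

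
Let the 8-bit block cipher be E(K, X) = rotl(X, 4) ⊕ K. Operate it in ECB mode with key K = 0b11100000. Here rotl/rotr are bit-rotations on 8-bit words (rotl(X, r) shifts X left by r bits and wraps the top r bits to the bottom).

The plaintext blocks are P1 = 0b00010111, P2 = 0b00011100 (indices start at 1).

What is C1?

ECB encryption: C_i = E(K, P_i).
C1: E(K, 0b00010111) = 0b10010001.

C1 = 0b10010001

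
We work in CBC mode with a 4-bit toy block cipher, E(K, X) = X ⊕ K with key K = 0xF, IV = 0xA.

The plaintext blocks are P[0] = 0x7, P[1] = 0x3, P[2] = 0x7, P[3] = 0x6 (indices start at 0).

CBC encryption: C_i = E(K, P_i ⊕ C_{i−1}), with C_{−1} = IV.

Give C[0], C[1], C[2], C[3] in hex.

C[0]: P[0] ⊕ 0xA = 0xD; E(K, 0xD) = 0x2.
C[1]: P[1] ⊕ 0x2 = 0x1; E(K, 0x1) = 0xE.
C[2]: P[2] ⊕ 0xE = 0x9; E(K, 0x9) = 0x6.
C[3]: P[3] ⊕ 0x6 = 0x0; E(K, 0x0) = 0xF.

C[0] = 0x2, C[1] = 0xE, C[2] = 0x6, C[3] = 0xF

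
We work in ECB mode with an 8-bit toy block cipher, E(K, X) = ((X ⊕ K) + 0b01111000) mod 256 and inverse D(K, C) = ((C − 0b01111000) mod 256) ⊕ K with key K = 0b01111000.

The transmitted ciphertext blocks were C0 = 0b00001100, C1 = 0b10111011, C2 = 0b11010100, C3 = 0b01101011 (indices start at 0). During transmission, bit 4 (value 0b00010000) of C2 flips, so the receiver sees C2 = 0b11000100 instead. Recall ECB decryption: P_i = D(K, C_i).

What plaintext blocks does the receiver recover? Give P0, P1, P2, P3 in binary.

P0 = 0b11101100, P1 = 0b00111011, P2 = 0b00110100, P3 = 0b10001011

Only C2 changed, to 0b11000100. In ECB, a change in C_i affects only P_i. Decrypting the received ciphertext:
P0: D(K, 0b00001100) = 0b11101100.
P1: D(K, 0b10111011) = 0b00111011.
P2: D(K, 0b11000100) = 0b00110100.
P3: D(K, 0b01101011) = 0b10001011.
Blocks that differ from the original plaintext: P2.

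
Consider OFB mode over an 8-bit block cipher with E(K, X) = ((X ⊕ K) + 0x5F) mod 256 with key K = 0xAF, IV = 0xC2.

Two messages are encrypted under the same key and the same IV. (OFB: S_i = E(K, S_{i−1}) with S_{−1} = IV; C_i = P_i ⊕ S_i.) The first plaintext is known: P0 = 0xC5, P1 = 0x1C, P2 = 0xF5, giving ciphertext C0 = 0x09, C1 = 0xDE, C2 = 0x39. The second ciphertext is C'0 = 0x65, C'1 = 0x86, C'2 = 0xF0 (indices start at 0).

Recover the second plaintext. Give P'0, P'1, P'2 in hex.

P'0 = 0xA9, P'1 = 0x44, P'2 = 0x3C

In OFB with a reused IV, both messages share the same keystream S_i, so C_i ⊕ C'_i = P_i ⊕ P'_i and thus P'_i = P_i ⊕ C_i ⊕ C'_i.
P'0: 0xC5 ⊕ 0x09 ⊕ 0x65 = 0xA9.
P'1: 0x1C ⊕ 0xDE ⊕ 0x86 = 0x44.
P'2: 0xF5 ⊕ 0x39 ⊕ 0xF0 = 0x3C.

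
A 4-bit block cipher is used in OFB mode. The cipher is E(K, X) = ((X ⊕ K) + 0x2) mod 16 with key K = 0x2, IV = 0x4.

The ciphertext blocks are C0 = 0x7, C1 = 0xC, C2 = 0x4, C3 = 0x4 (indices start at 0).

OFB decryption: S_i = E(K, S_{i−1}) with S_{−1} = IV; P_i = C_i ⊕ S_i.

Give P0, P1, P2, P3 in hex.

P0: S = E(K, 0x4) = 0x8; 0x7 ⊕ 0x8 = 0xF.
P1: S = E(K, 0x8) = 0xC; 0xC ⊕ 0xC = 0x0.
P2: S = E(K, 0xC) = 0x0; 0x4 ⊕ 0x0 = 0x4.
P3: S = E(K, 0x0) = 0x4; 0x4 ⊕ 0x4 = 0x0.

P0 = 0xF, P1 = 0x0, P2 = 0x4, P3 = 0x0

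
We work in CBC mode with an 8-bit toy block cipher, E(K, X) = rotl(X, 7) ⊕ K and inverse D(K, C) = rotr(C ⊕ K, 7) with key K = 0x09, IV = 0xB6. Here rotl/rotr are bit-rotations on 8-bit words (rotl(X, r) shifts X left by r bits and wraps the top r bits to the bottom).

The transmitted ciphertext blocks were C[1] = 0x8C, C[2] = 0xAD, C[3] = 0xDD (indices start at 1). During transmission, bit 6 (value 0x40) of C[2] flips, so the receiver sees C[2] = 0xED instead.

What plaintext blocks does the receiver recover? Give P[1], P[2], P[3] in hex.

CBC decryption: P_i = D(K, C_i) ⊕ C_{i−1}, with C_{0} = IV.
Only C[2] changed, to 0xED. In CBC, a change in C_i garbles P_i and flips the same bit in P_{i+1}. Decrypting the received ciphertext:
P[1]: D(K, 0x8C) = 0x0B; 0x0B ⊕ 0xB6 = 0xBD.
P[2]: D(K, 0xED) = 0xC9; 0xC9 ⊕ 0x8C = 0x45.
P[3]: D(K, 0xDD) = 0xA9; 0xA9 ⊕ 0xED = 0x44.
Blocks that differ from the original plaintext: P[2], P[3].

P[1] = 0xBD, P[2] = 0x45, P[3] = 0x44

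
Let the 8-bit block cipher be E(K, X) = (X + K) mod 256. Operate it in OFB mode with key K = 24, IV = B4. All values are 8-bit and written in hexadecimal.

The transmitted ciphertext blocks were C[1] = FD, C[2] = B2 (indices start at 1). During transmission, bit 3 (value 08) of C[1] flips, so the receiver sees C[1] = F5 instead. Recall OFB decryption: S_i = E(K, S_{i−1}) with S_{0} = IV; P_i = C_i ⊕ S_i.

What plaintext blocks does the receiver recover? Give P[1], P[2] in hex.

Only C[1] changed, to F5. In OFB, a change in C_i flips the same bit in P_i only; the keystream is unaffected. Decrypting the received ciphertext:
P[1]: S = E(K, B4) = D8; F5 ⊕ D8 = 2D.
P[2]: S = E(K, D8) = FC; B2 ⊕ FC = 4E.
Blocks that differ from the original plaintext: P[1].

P[1] = 2D, P[2] = 4E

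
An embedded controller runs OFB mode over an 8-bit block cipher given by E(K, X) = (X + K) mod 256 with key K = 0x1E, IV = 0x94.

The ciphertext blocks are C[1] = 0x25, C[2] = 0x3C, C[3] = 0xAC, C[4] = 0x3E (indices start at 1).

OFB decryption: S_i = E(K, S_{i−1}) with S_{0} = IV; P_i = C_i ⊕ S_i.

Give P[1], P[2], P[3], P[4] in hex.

P[1]: S = E(K, 0x94) = 0xB2; 0x25 ⊕ 0xB2 = 0x97.
P[2]: S = E(K, 0xB2) = 0xD0; 0x3C ⊕ 0xD0 = 0xEC.
P[3]: S = E(K, 0xD0) = 0xEE; 0xAC ⊕ 0xEE = 0x42.
P[4]: S = E(K, 0xEE) = 0x0C; 0x3E ⊕ 0x0C = 0x32.

P[1] = 0x97, P[2] = 0xEC, P[3] = 0x42, P[4] = 0x32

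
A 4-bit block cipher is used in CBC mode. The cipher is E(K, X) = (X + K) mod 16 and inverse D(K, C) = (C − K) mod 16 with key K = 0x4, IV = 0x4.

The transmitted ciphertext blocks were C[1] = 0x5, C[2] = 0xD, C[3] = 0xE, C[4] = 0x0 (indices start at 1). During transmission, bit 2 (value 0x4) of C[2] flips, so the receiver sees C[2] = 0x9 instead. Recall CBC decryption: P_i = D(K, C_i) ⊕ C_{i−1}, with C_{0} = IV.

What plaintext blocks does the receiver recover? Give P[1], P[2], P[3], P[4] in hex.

Only C[2] changed, to 0x9. In CBC, a change in C_i garbles P_i and flips the same bit in P_{i+1}. Decrypting the received ciphertext:
P[1]: D(K, 0x5) = 0x1; 0x1 ⊕ 0x4 = 0x5.
P[2]: D(K, 0x9) = 0x5; 0x5 ⊕ 0x5 = 0x0.
P[3]: D(K, 0xE) = 0xA; 0xA ⊕ 0x9 = 0x3.
P[4]: D(K, 0x0) = 0xC; 0xC ⊕ 0xE = 0x2.
Blocks that differ from the original plaintext: P[2], P[3].

P[1] = 0x5, P[2] = 0x0, P[3] = 0x3, P[4] = 0x2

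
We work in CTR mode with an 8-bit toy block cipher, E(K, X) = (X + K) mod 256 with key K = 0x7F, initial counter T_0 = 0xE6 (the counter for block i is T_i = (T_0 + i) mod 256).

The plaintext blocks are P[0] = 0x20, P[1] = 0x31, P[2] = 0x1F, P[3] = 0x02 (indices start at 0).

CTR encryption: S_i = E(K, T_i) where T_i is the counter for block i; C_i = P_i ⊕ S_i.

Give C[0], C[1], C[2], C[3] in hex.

C[0] = 0x45, C[1] = 0x57, C[2] = 0x78, C[3] = 0x6A

C[0]: T = 0xE6, S = E(K, T) = 0x65; 0x20 ⊕ 0x65 = 0x45.
C[1]: T = 0xE7, S = E(K, T) = 0x66; 0x31 ⊕ 0x66 = 0x57.
C[2]: T = 0xE8, S = E(K, T) = 0x67; 0x1F ⊕ 0x67 = 0x78.
C[3]: T = 0xE9, S = E(K, T) = 0x68; 0x02 ⊕ 0x68 = 0x6A.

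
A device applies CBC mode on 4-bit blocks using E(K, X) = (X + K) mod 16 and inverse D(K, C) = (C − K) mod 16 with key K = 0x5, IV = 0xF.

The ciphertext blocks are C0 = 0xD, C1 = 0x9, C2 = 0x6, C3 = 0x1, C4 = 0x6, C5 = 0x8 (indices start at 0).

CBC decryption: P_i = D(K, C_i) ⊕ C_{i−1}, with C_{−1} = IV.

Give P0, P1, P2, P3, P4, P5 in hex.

P0: D(K, 0xD) = 0x8; 0x8 ⊕ 0xF = 0x7.
P1: D(K, 0x9) = 0x4; 0x4 ⊕ 0xD = 0x9.
P2: D(K, 0x6) = 0x1; 0x1 ⊕ 0x9 = 0x8.
P3: D(K, 0x1) = 0xC; 0xC ⊕ 0x6 = 0xA.
P4: D(K, 0x6) = 0x1; 0x1 ⊕ 0x1 = 0x0.
P5: D(K, 0x8) = 0x3; 0x3 ⊕ 0x6 = 0x5.

P0 = 0x7, P1 = 0x9, P2 = 0x8, P3 = 0xA, P4 = 0x0, P5 = 0x5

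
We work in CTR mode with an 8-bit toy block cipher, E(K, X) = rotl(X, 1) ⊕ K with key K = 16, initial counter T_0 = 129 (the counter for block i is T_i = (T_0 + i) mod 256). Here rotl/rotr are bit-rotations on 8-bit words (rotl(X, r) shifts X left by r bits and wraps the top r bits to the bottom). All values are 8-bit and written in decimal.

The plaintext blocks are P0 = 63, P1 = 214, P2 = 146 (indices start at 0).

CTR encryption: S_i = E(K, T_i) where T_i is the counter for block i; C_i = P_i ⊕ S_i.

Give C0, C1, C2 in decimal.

C0 = 44, C1 = 195, C2 = 133

C0: T = 129, S = E(K, T) = 19; 63 ⊕ 19 = 44.
C1: T = 130, S = E(K, T) = 21; 214 ⊕ 21 = 195.
C2: T = 131, S = E(K, T) = 23; 146 ⊕ 23 = 133.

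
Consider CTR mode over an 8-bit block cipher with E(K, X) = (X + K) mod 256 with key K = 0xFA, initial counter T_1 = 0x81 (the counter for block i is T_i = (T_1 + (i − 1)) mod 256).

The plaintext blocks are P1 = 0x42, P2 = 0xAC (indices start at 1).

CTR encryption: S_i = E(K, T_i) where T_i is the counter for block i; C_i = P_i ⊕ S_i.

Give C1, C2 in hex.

C1: T = 0x81, S = E(K, T) = 0x7B; 0x42 ⊕ 0x7B = 0x39.
C2: T = 0x82, S = E(K, T) = 0x7C; 0xAC ⊕ 0x7C = 0xD0.

C1 = 0x39, C2 = 0xD0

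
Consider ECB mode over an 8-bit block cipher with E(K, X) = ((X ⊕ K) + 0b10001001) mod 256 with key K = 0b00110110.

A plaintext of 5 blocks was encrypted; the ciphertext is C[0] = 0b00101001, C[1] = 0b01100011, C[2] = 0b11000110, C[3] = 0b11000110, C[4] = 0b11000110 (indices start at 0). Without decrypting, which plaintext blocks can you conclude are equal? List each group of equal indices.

P[2] = P[3] = P[4]

ECB encrypts each block independently with the same key, so equal ciphertext blocks imply equal plaintext blocks.
C[2] = C[3] = C[4] = 0b11000110, so P[2] = P[3] = P[4].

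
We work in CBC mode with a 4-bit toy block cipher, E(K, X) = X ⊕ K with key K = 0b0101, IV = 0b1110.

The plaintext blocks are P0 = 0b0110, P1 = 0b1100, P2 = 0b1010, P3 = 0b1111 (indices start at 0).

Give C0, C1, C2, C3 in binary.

CBC encryption: C_i = E(K, P_i ⊕ C_{i−1}), with C_{−1} = IV.
C0: P0 ⊕ 0b1110 = 0b1000; E(K, 0b1000) = 0b1101.
C1: P1 ⊕ 0b1101 = 0b0001; E(K, 0b0001) = 0b0100.
C2: P2 ⊕ 0b0100 = 0b1110; E(K, 0b1110) = 0b1011.
C3: P3 ⊕ 0b1011 = 0b0100; E(K, 0b0100) = 0b0001.

C0 = 0b1101, C1 = 0b0100, C2 = 0b1011, C3 = 0b0001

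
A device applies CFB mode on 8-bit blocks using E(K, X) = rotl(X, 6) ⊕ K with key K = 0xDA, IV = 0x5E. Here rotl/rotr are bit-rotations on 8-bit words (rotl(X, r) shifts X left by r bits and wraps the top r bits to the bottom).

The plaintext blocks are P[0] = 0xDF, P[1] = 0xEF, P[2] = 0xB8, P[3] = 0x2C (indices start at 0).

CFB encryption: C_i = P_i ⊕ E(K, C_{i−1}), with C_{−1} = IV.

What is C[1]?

C[1] = 0x91

C[0]: E(K, 0x5E) = 0x4D; 0xDF ⊕ 0x4D = 0x92.
C[1]: E(K, 0x92) = 0x7E; 0xEF ⊕ 0x7E = 0x91.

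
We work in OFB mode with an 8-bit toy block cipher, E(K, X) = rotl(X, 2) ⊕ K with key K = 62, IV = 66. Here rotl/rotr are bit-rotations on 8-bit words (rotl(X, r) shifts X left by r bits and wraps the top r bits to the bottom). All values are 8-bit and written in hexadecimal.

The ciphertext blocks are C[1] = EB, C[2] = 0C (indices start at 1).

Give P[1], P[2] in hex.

OFB decryption: S_i = E(K, S_{i−1}) with S_{0} = IV; P_i = C_i ⊕ S_i.
P[1]: S = E(K, 66) = FB; EB ⊕ FB = 10.
P[2]: S = E(K, FB) = 8D; 0C ⊕ 8D = 81.

P[1] = 10, P[2] = 81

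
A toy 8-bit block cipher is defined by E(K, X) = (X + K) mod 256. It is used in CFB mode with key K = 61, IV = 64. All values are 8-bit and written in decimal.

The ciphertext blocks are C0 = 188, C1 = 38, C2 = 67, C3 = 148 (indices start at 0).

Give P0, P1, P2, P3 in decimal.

P0 = 193, P1 = 223, P2 = 32, P3 = 20

CFB decryption: P_i = C_i ⊕ E(K, C_{i−1}), with C_{−1} = IV.
P0: E(K, 64) = 125; 188 ⊕ 125 = 193.
P1: E(K, 188) = 249; 38 ⊕ 249 = 223.
P2: E(K, 38) = 99; 67 ⊕ 99 = 32.
P3: E(K, 67) = 128; 148 ⊕ 128 = 20.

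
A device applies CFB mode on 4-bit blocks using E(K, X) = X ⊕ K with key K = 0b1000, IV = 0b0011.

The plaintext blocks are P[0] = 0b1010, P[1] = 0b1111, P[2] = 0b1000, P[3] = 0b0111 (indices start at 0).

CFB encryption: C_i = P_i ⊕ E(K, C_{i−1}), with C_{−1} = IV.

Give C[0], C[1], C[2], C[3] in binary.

C[0]: E(K, 0b0011) = 0b1011; 0b1010 ⊕ 0b1011 = 0b0001.
C[1]: E(K, 0b0001) = 0b1001; 0b1111 ⊕ 0b1001 = 0b0110.
C[2]: E(K, 0b0110) = 0b1110; 0b1000 ⊕ 0b1110 = 0b0110.
C[3]: E(K, 0b0110) = 0b1110; 0b0111 ⊕ 0b1110 = 0b1001.

C[0] = 0b0001, C[1] = 0b0110, C[2] = 0b0110, C[3] = 0b1001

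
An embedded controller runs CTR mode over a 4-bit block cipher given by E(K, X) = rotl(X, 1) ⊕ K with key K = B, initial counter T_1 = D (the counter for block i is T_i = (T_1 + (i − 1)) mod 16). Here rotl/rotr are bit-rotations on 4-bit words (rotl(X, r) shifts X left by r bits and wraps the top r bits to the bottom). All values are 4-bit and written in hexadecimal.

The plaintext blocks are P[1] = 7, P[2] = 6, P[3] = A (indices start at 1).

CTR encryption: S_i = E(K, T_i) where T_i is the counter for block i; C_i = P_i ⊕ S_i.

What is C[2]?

C[1]: T = D, S = E(K, T) = 0; 7 ⊕ 0 = 7.
C[2]: T = E, S = E(K, T) = 6; 6 ⊕ 6 = 0.

C[2] = 0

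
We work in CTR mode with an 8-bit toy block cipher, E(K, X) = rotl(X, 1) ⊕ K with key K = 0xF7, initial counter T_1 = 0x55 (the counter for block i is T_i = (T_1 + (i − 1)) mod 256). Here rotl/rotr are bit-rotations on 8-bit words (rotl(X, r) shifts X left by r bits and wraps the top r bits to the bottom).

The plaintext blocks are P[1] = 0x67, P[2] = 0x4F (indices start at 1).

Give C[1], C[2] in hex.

C[1] = 0x3A, C[2] = 0x14

CTR encryption: S_i = E(K, T_i) where T_i is the counter for block i; C_i = P_i ⊕ S_i.
C[1]: T = 0x55, S = E(K, T) = 0x5D; 0x67 ⊕ 0x5D = 0x3A.
C[2]: T = 0x56, S = E(K, T) = 0x5B; 0x4F ⊕ 0x5B = 0x14.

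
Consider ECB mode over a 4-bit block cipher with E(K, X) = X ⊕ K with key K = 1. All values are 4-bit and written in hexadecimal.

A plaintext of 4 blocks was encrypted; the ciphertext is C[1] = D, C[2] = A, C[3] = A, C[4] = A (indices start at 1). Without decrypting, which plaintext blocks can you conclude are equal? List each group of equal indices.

P[2] = P[3] = P[4]

ECB encrypts each block independently with the same key, so equal ciphertext blocks imply equal plaintext blocks.
C[2] = C[3] = C[4] = A, so P[2] = P[3] = P[4].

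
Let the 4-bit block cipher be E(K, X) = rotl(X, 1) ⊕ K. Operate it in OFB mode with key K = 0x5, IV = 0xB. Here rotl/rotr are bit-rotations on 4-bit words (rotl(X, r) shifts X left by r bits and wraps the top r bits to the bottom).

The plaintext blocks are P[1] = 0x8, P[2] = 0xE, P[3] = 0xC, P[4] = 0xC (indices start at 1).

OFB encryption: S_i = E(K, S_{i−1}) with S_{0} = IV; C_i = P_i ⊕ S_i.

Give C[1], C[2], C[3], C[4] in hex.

C[1] = 0xA, C[2] = 0xF, C[3] = 0xB, C[4] = 0x7

C[1]: S = E(K, 0xB) = 0x2; 0x8 ⊕ 0x2 = 0xA.
C[2]: S = E(K, 0x2) = 0x1; 0xE ⊕ 0x1 = 0xF.
C[3]: S = E(K, 0x1) = 0x7; 0xC ⊕ 0x7 = 0xB.
C[4]: S = E(K, 0x7) = 0xB; 0xC ⊕ 0xB = 0x7.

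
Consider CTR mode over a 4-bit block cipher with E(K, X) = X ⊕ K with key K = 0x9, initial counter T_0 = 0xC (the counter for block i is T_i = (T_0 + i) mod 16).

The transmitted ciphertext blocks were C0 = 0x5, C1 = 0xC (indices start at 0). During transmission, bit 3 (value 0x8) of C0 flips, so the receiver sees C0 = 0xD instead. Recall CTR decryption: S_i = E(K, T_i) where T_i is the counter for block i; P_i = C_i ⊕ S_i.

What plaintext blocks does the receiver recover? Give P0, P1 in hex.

Only C0 changed, to 0xD. In CTR, a change in C_i flips the same bit in P_i only; the keystream is unaffected. Decrypting the received ciphertext:
P0: T = 0xC, S = E(K, T) = 0x5; 0xD ⊕ 0x5 = 0x8.
P1: T = 0xD, S = E(K, T) = 0x4; 0xC ⊕ 0x4 = 0x8.
Blocks that differ from the original plaintext: P0.

P0 = 0x8, P1 = 0x8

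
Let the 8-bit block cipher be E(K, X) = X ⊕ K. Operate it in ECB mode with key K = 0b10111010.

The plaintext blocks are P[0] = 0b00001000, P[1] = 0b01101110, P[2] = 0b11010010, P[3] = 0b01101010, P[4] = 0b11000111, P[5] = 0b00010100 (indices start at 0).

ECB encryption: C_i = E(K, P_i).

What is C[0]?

C[0] = 0b10110010

C[0]: E(K, 0b00001000) = 0b10110010.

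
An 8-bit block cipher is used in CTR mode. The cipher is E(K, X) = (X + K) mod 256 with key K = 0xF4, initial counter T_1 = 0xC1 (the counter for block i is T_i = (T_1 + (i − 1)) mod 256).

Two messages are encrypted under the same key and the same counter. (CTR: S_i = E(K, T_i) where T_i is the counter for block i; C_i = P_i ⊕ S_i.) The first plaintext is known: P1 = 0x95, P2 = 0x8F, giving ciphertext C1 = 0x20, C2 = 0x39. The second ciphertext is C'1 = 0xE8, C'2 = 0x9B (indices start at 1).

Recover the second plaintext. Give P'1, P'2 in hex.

P'1 = 0x5D, P'2 = 0x2D

In CTR with a reused counter, both messages share the same keystream S_i, so C_i ⊕ C'_i = P_i ⊕ P'_i and thus P'_i = P_i ⊕ C_i ⊕ C'_i.
P'1: 0x95 ⊕ 0x20 ⊕ 0xE8 = 0x5D.
P'2: 0x8F ⊕ 0x39 ⊕ 0x9B = 0x2D.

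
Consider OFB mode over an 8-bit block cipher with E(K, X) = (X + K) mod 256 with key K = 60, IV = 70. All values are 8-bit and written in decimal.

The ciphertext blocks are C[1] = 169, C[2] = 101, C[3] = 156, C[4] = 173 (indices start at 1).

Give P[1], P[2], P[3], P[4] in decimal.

P[1] = 43, P[2] = 219, P[3] = 102, P[4] = 155

OFB decryption: S_i = E(K, S_{i−1}) with S_{0} = IV; P_i = C_i ⊕ S_i.
P[1]: S = E(K, 70) = 130; 169 ⊕ 130 = 43.
P[2]: S = E(K, 130) = 190; 101 ⊕ 190 = 219.
P[3]: S = E(K, 190) = 250; 156 ⊕ 250 = 102.
P[4]: S = E(K, 250) = 54; 173 ⊕ 54 = 155.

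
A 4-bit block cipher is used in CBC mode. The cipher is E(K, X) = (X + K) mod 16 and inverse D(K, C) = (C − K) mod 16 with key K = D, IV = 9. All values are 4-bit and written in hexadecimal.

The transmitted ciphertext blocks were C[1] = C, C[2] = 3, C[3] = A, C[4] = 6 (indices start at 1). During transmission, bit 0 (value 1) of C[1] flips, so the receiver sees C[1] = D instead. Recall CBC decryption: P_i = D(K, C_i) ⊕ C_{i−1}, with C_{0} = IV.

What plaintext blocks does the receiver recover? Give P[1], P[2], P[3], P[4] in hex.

Only C[1] changed, to D. In CBC, a change in C_i garbles P_i and flips the same bit in P_{i+1}. Decrypting the received ciphertext:
P[1]: D(K, D) = 0; 0 ⊕ 9 = 9.
P[2]: D(K, 3) = 6; 6 ⊕ D = B.
P[3]: D(K, A) = D; D ⊕ 3 = E.
P[4]: D(K, 6) = 9; 9 ⊕ A = 3.
Blocks that differ from the original plaintext: P[1], P[2].

P[1] = 9, P[2] = B, P[3] = E, P[4] = 3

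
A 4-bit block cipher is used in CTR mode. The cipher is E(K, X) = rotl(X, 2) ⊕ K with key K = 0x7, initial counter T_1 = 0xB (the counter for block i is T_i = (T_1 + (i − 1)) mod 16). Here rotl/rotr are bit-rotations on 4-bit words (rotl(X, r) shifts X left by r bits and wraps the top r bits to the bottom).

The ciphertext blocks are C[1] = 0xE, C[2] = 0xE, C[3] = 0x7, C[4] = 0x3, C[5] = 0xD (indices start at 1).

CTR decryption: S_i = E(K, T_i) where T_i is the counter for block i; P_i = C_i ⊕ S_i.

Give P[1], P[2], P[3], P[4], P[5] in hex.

P[1]: T = 0xB, S = E(K, T) = 0x9; 0xE ⊕ 0x9 = 0x7.
P[2]: T = 0xC, S = E(K, T) = 0x4; 0xE ⊕ 0x4 = 0xA.
P[3]: T = 0xD, S = E(K, T) = 0x0; 0x7 ⊕ 0x0 = 0x7.
P[4]: T = 0xE, S = E(K, T) = 0xC; 0x3 ⊕ 0xC = 0xF.
P[5]: T = 0xF, S = E(K, T) = 0x8; 0xD ⊕ 0x8 = 0x5.

P[1] = 0x7, P[2] = 0xA, P[3] = 0x7, P[4] = 0xF, P[5] = 0x5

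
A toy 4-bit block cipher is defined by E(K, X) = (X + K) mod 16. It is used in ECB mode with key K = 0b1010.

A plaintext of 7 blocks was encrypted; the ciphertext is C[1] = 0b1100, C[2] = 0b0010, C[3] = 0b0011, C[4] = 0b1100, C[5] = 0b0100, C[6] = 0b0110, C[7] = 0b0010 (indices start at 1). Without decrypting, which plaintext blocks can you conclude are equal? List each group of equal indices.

ECB encrypts each block independently with the same key, so equal ciphertext blocks imply equal plaintext blocks.
C[1] = C[4] = 0b1100, so P[1] = P[4].
C[2] = C[7] = 0b0010, so P[2] = P[7].

P[1] = P[4]; P[2] = P[7]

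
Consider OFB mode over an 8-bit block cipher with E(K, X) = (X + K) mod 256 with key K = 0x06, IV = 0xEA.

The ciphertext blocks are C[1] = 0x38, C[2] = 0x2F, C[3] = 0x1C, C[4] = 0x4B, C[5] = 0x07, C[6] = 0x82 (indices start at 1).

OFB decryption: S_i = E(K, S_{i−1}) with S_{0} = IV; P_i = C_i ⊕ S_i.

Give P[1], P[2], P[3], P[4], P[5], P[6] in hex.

P[1]: S = E(K, 0xEA) = 0xF0; 0x38 ⊕ 0xF0 = 0xC8.
P[2]: S = E(K, 0xF0) = 0xF6; 0x2F ⊕ 0xF6 = 0xD9.
P[3]: S = E(K, 0xF6) = 0xFC; 0x1C ⊕ 0xFC = 0xE0.
P[4]: S = E(K, 0xFC) = 0x02; 0x4B ⊕ 0x02 = 0x49.
P[5]: S = E(K, 0x02) = 0x08; 0x07 ⊕ 0x08 = 0x0F.
P[6]: S = E(K, 0x08) = 0x0E; 0x82 ⊕ 0x0E = 0x8C.

P[1] = 0xC8, P[2] = 0xD9, P[3] = 0xE0, P[4] = 0x49, P[5] = 0x0F, P[6] = 0x8C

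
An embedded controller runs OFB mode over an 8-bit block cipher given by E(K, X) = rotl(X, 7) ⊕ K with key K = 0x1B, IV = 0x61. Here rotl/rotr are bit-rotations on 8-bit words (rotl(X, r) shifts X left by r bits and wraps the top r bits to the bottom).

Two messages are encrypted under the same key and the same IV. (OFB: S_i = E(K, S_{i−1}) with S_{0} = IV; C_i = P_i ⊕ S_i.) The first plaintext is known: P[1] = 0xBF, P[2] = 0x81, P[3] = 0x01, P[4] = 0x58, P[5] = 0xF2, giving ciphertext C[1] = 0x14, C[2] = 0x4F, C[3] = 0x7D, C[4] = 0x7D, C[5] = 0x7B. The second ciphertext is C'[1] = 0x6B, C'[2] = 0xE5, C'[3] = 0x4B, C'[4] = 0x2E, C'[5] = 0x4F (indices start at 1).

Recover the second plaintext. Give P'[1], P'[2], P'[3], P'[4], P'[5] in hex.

P'[1] = 0xC0, P'[2] = 0x2B, P'[3] = 0x37, P'[4] = 0x0B, P'[5] = 0xC6

In OFB with a reused IV, both messages share the same keystream S_i, so C_i ⊕ C'_i = P_i ⊕ P'_i and thus P'_i = P_i ⊕ C_i ⊕ C'_i.
P'[1]: 0xBF ⊕ 0x14 ⊕ 0x6B = 0xC0.
P'[2]: 0x81 ⊕ 0x4F ⊕ 0xE5 = 0x2B.
P'[3]: 0x01 ⊕ 0x7D ⊕ 0x4B = 0x37.
P'[4]: 0x58 ⊕ 0x7D ⊕ 0x2E = 0x0B.
P'[5]: 0xF2 ⊕ 0x7B ⊕ 0x4F = 0xC6.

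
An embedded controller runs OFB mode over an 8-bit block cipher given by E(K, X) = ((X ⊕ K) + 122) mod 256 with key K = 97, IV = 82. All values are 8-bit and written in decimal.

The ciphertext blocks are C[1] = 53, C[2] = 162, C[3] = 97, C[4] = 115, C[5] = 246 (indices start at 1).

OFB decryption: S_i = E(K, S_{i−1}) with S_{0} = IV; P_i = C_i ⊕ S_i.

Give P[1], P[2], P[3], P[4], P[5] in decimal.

P[1]: S = E(K, 82) = 173; 53 ⊕ 173 = 152.
P[2]: S = E(K, 173) = 70; 162 ⊕ 70 = 228.
P[3]: S = E(K, 70) = 161; 97 ⊕ 161 = 192.
P[4]: S = E(K, 161) = 58; 115 ⊕ 58 = 73.
P[5]: S = E(K, 58) = 213; 246 ⊕ 213 = 35.

P[1] = 152, P[2] = 228, P[3] = 192, P[4] = 73, P[5] = 35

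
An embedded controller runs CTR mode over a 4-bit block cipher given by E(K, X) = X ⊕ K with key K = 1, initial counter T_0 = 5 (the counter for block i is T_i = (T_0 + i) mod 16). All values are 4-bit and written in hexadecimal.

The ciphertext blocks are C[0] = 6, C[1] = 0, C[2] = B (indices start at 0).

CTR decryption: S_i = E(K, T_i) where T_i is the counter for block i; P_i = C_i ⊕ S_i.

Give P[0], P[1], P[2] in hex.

P[0]: T = 5, S = E(K, T) = 4; 6 ⊕ 4 = 2.
P[1]: T = 6, S = E(K, T) = 7; 0 ⊕ 7 = 7.
P[2]: T = 7, S = E(K, T) = 6; B ⊕ 6 = D.

P[0] = 2, P[1] = 7, P[2] = D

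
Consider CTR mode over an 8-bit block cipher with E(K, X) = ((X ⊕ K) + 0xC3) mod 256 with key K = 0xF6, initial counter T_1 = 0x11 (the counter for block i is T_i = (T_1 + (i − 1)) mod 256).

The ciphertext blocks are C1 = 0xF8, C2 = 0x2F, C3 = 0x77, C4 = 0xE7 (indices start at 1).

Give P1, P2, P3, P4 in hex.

P1 = 0x52, P2 = 0x88, P3 = 0xDF, P4 = 0x42

CTR decryption: S_i = E(K, T_i) where T_i is the counter for block i; P_i = C_i ⊕ S_i.
P1: T = 0x11, S = E(K, T) = 0xAA; 0xF8 ⊕ 0xAA = 0x52.
P2: T = 0x12, S = E(K, T) = 0xA7; 0x2F ⊕ 0xA7 = 0x88.
P3: T = 0x13, S = E(K, T) = 0xA8; 0x77 ⊕ 0xA8 = 0xDF.
P4: T = 0x14, S = E(K, T) = 0xA5; 0xE7 ⊕ 0xA5 = 0x42.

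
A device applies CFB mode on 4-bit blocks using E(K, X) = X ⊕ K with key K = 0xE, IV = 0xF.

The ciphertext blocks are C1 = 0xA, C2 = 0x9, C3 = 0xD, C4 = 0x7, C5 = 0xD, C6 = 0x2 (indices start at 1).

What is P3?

P3 = 0xA

CFB decryption: P_i = C_i ⊕ E(K, C_{i−1}), with C_{0} = IV.
P3: E(K, 0x9) = 0x7; 0xD ⊕ 0x7 = 0xA.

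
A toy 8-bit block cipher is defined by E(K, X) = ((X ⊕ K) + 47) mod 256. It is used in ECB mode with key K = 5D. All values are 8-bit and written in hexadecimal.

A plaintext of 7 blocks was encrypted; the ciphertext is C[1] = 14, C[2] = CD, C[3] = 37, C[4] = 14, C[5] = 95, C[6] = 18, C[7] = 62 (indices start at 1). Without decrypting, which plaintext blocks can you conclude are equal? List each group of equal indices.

ECB encrypts each block independently with the same key, so equal ciphertext blocks imply equal plaintext blocks.
C[1] = C[4] = 14, so P[1] = P[4].

P[1] = P[4]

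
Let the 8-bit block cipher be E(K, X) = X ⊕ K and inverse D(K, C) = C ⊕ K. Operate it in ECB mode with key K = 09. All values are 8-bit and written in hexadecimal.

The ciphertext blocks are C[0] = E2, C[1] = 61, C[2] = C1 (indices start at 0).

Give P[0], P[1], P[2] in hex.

P[0] = EB, P[1] = 68, P[2] = C8

ECB decryption: P_i = D(K, C_i).
P[0]: D(K, E2) = EB.
P[1]: D(K, 61) = 68.
P[2]: D(K, C1) = C8.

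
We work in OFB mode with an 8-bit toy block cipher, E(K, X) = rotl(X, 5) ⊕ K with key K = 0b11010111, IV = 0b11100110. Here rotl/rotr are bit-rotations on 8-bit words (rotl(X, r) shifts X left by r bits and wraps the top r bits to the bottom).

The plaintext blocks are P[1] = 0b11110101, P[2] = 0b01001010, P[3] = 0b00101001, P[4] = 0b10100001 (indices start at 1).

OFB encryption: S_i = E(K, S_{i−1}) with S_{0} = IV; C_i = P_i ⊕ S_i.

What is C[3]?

C[3] = 0b00101000

C[1]: S = E(K, 0b11100110) = 0b00001011; 0b11110101 ⊕ 0b00001011 = 0b11111110.
C[2]: S = E(K, 0b00001011) = 0b10110110; 0b01001010 ⊕ 0b10110110 = 0b11111100.
C[3]: S = E(K, 0b10110110) = 0b00000001; 0b00101001 ⊕ 0b00000001 = 0b00101000.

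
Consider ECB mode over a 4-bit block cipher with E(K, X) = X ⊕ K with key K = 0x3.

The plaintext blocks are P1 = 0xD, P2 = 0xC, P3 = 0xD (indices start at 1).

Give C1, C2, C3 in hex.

C1 = 0xE, C2 = 0xF, C3 = 0xE

ECB encryption: C_i = E(K, P_i).
C1: E(K, 0xD) = 0xE.
C2: E(K, 0xC) = 0xF.
C3: E(K, 0xD) = 0xE.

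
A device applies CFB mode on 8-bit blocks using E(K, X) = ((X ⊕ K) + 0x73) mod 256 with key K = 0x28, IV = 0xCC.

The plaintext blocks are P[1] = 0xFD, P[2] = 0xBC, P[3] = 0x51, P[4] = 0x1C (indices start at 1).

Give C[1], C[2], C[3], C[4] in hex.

C[1] = 0xAA, C[2] = 0x49, C[3] = 0x85, C[4] = 0x3C

CFB encryption: C_i = P_i ⊕ E(K, C_{i−1}), with C_{0} = IV.
C[1]: E(K, 0xCC) = 0x57; 0xFD ⊕ 0x57 = 0xAA.
C[2]: E(K, 0xAA) = 0xF5; 0xBC ⊕ 0xF5 = 0x49.
C[3]: E(K, 0x49) = 0xD4; 0x51 ⊕ 0xD4 = 0x85.
C[4]: E(K, 0x85) = 0x20; 0x1C ⊕ 0x20 = 0x3C.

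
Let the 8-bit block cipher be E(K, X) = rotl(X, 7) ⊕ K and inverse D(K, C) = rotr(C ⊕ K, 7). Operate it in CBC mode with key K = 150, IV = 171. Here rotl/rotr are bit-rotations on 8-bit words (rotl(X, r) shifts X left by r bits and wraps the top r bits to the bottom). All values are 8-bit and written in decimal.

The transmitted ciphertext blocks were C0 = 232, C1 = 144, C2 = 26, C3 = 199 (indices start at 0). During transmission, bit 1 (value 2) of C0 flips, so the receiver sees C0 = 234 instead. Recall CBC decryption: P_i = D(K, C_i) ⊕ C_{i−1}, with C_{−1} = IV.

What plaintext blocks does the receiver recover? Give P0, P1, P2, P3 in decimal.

Only C0 changed, to 234. In CBC, a change in C_i garbles P_i and flips the same bit in P_{i+1}. Decrypting the received ciphertext:
P0: D(K, 234) = 248; 248 ⊕ 171 = 83.
P1: D(K, 144) = 12; 12 ⊕ 234 = 230.
P2: D(K, 26) = 25; 25 ⊕ 144 = 137.
P3: D(K, 199) = 162; 162 ⊕ 26 = 184.
Blocks that differ from the original plaintext: P0, P1.

P0 = 83, P1 = 230, P2 = 137, P3 = 184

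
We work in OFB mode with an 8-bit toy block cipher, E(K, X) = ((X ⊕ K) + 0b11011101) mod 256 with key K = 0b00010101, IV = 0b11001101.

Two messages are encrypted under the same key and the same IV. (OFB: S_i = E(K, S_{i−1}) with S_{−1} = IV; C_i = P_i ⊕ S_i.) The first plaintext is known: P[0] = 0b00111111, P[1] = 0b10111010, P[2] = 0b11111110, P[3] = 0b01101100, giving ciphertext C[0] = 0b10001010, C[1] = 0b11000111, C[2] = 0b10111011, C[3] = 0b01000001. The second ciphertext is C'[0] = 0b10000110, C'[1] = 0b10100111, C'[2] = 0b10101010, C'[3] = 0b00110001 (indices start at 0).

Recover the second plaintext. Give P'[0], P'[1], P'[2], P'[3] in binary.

P'[0] = 0b00110011, P'[1] = 0b11011010, P'[2] = 0b11101111, P'[3] = 0b00011100

In OFB with a reused IV, both messages share the same keystream S_i, so C_i ⊕ C'_i = P_i ⊕ P'_i and thus P'_i = P_i ⊕ C_i ⊕ C'_i.
P'[0]: 0b00111111 ⊕ 0b10001010 ⊕ 0b10000110 = 0b00110011.
P'[1]: 0b10111010 ⊕ 0b11000111 ⊕ 0b10100111 = 0b11011010.
P'[2]: 0b11111110 ⊕ 0b10111011 ⊕ 0b10101010 = 0b11101111.
P'[3]: 0b01101100 ⊕ 0b01000001 ⊕ 0b00110001 = 0b00011100.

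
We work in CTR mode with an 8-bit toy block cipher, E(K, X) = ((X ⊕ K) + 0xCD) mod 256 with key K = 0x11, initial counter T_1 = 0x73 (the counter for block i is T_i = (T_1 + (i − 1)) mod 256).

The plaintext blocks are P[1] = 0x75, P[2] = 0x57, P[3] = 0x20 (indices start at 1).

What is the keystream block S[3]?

CTR encryption: S_i = E(K, T_i) where T_i is the counter for block i; C_i = P_i ⊕ S_i.
C[1]: T = 0x73, S = E(K, T) = 0x2F; 0x75 ⊕ 0x2F = 0x5A.
C[2]: T = 0x74, S = E(K, T) = 0x32; 0x57 ⊕ 0x32 = 0x65.
C[3]: T = 0x75, S = E(K, T) = 0x31; 0x20 ⊕ 0x31 = 0x11.
So S[3] = 0x31.

0x31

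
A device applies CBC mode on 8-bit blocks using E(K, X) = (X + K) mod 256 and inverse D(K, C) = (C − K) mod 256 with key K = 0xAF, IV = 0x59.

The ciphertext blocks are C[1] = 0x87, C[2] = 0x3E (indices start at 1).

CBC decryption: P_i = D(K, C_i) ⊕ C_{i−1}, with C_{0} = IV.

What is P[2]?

P[2]: D(K, 0x3E) = 0x8F; 0x8F ⊕ 0x87 = 0x08.

P[2] = 0x08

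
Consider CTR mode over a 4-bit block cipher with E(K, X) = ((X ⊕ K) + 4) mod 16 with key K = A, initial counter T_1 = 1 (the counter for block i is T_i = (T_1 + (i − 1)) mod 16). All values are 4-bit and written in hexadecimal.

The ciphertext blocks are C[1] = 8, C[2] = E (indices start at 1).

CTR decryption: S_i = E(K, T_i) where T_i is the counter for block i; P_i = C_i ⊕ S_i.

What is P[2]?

P[2]: T = 2, S = E(K, T) = C; E ⊕ C = 2.

P[2] = 2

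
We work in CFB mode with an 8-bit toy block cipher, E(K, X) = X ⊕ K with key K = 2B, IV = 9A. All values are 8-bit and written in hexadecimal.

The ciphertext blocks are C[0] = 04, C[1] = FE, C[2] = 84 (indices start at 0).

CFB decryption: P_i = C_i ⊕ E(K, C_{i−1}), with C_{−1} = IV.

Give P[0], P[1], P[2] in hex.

P[0]: E(K, 9A) = B1; 04 ⊕ B1 = B5.
P[1]: E(K, 04) = 2F; FE ⊕ 2F = D1.
P[2]: E(K, FE) = D5; 84 ⊕ D5 = 51.

P[0] = B5, P[1] = D1, P[2] = 51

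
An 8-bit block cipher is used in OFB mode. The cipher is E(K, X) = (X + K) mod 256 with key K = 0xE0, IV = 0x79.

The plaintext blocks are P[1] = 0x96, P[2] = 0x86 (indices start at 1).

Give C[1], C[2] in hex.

C[1] = 0xCF, C[2] = 0xBF

OFB encryption: S_i = E(K, S_{i−1}) with S_{0} = IV; C_i = P_i ⊕ S_i.
C[1]: S = E(K, 0x79) = 0x59; 0x96 ⊕ 0x59 = 0xCF.
C[2]: S = E(K, 0x59) = 0x39; 0x86 ⊕ 0x39 = 0xBF.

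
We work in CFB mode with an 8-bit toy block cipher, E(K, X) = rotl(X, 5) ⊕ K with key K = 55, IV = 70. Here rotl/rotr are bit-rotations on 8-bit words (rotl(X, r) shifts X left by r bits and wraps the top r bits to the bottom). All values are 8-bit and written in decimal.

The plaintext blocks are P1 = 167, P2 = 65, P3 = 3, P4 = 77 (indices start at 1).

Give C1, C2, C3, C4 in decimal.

CFB encryption: C_i = P_i ⊕ E(K, C_{i−1}), with C_{0} = IV.
C1: E(K, 70) = 255; 167 ⊕ 255 = 88.
C2: E(K, 88) = 60; 65 ⊕ 60 = 125.
C3: E(K, 125) = 152; 3 ⊕ 152 = 155.
C4: E(K, 155) = 68; 77 ⊕ 68 = 9.

C1 = 88, C2 = 125, C3 = 155, C4 = 9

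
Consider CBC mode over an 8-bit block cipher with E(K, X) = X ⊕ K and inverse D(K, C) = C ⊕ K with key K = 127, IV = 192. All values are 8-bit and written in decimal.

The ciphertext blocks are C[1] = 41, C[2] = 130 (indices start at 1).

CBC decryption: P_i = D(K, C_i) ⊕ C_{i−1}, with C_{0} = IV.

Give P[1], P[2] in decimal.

P[1] = 150, P[2] = 212

P[1]: D(K, 41) = 86; 86 ⊕ 192 = 150.
P[2]: D(K, 130) = 253; 253 ⊕ 41 = 212.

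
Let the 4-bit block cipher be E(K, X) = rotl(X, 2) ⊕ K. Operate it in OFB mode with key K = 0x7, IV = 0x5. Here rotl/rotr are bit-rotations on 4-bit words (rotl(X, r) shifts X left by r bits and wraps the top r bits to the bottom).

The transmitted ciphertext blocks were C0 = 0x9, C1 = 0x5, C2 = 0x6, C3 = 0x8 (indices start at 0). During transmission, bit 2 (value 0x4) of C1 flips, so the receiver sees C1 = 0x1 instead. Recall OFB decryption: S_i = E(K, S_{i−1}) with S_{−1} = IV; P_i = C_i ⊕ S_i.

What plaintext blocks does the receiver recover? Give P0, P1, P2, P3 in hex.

Only C1 changed, to 0x1. In OFB, a change in C_i flips the same bit in P_i only; the keystream is unaffected. Decrypting the received ciphertext:
P0: S = E(K, 0x5) = 0x2; 0x9 ⊕ 0x2 = 0xB.
P1: S = E(K, 0x2) = 0xF; 0x1 ⊕ 0xF = 0xE.
P2: S = E(K, 0xF) = 0x8; 0x6 ⊕ 0x8 = 0xE.
P3: S = E(K, 0x8) = 0x5; 0x8 ⊕ 0x5 = 0xD.
Blocks that differ from the original plaintext: P1.

P0 = 0xB, P1 = 0xE, P2 = 0xE, P3 = 0xD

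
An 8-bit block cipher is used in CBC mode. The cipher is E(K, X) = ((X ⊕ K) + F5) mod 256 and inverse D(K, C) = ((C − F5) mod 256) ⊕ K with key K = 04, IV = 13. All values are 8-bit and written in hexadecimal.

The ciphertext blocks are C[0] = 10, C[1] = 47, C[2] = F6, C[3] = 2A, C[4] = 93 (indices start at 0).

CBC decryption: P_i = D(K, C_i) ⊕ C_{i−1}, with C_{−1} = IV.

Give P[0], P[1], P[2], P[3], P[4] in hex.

P[0] = 0C, P[1] = 46, P[2] = 42, P[3] = C7, P[4] = B0

P[0]: D(K, 10) = 1F; 1F ⊕ 13 = 0C.
P[1]: D(K, 47) = 56; 56 ⊕ 10 = 46.
P[2]: D(K, F6) = 05; 05 ⊕ 47 = 42.
P[3]: D(K, 2A) = 31; 31 ⊕ F6 = C7.
P[4]: D(K, 93) = 9A; 9A ⊕ 2A = B0.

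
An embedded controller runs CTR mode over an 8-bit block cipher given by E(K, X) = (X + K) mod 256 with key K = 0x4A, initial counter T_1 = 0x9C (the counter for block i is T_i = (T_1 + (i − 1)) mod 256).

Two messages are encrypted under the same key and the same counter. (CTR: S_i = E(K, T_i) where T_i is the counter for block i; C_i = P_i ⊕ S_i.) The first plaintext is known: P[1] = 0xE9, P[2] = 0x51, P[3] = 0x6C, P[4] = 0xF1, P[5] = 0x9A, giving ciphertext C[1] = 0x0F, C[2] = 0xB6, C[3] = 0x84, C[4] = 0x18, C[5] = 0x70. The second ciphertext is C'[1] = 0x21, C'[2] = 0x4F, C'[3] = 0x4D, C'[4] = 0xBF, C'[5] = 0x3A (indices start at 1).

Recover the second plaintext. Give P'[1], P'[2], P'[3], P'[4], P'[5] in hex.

P'[1] = 0xC7, P'[2] = 0xA8, P'[3] = 0xA5, P'[4] = 0x56, P'[5] = 0xD0

In CTR with a reused counter, both messages share the same keystream S_i, so C_i ⊕ C'_i = P_i ⊕ P'_i and thus P'_i = P_i ⊕ C_i ⊕ C'_i.
P'[1]: 0xE9 ⊕ 0x0F ⊕ 0x21 = 0xC7.
P'[2]: 0x51 ⊕ 0xB6 ⊕ 0x4F = 0xA8.
P'[3]: 0x6C ⊕ 0x84 ⊕ 0x4D = 0xA5.
P'[4]: 0xF1 ⊕ 0x18 ⊕ 0xBF = 0x56.
P'[5]: 0x9A ⊕ 0x70 ⊕ 0x3A = 0xD0.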